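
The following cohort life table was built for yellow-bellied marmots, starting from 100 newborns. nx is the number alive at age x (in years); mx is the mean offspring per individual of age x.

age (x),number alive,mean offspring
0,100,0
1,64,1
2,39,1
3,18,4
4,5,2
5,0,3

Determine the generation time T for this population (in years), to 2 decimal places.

2.15

lx = nx/n0 = nx/100: 1, 0.64, 0.39, 0.18, 0.05, 0
lx·mx: 0, 0.64, 0.39, 0.72, 0.1, 0 → R0 = 1.85
x·lx·mx: 0, 0.64, 0.78, 2.16, 0.4, 0 → Σ = 3.98
T = 3.98 / 1.85 = 2.151351… → 2.15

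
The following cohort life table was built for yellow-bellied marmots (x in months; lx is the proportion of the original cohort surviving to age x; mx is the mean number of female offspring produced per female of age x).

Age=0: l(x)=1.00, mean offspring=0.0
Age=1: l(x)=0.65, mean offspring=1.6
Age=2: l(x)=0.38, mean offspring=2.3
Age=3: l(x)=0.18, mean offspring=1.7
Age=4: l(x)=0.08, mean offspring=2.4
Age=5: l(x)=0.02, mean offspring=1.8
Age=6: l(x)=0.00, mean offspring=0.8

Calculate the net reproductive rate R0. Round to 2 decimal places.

lx·mx by age: 0, 1.04, 0.874, 0.306, 0.192, 0.036, 0
R0 = Σ lx·mx = 2.448 → 2.45

2.45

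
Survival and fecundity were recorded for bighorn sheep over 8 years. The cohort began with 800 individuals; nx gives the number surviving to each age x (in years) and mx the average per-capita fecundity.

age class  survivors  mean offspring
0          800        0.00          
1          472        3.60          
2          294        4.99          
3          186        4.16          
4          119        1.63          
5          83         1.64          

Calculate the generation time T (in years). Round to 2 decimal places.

lx = nx/n0 = nx/800: 1, 0.59, 0.3675, 0.2325, 0.14875, 0.10375
lx·mx: 0, 2.124, 1.833825, 0.9672, 0.242463…, 0.17015… → R0 = 5.337638…
x·lx·mx: 0, 2.124, 3.66765, 2.9016, 0.96985…, 0.85075… → Σ = 10.51385…
T = 10.51385… / 5.337638… = 1.969757… → 1.97

1.97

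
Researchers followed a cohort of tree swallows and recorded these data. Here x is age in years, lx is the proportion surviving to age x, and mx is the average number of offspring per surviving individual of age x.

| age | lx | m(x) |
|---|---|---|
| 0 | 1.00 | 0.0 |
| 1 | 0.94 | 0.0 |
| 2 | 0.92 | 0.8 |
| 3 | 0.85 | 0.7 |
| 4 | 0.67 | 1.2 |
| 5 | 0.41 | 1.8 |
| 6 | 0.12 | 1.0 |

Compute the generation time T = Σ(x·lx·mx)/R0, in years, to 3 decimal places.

3.636

lx·mx: 0, 0, 0.736, 0.595, 0.804, 0.738, 0.12 → R0 = 2.993
x·lx·mx: 0, 0, 1.472, 1.785, 3.216, 3.69, 0.72 → Σ = 10.883
T = 10.883 / 2.993 = 3.636151… → 3.636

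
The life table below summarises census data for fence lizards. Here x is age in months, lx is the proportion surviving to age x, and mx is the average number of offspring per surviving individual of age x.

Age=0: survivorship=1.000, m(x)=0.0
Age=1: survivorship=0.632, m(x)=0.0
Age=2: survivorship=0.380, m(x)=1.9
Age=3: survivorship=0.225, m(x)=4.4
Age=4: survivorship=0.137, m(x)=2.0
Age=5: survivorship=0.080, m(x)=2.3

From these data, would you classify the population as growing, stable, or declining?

growing

R0 = Σ lx·mx = 0 + 0 + 0.722 + 0.99 + 0.274 + 0.184 = 2.17
R0 > 1, so the population is growing.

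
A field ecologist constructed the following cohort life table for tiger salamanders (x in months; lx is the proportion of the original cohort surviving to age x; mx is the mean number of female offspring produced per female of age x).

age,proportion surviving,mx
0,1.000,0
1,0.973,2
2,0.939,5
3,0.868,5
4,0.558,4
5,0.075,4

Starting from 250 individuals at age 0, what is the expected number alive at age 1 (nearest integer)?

Expected survivors = N0 · l_1 = 250 × 0.973 = 243.25 → 243

243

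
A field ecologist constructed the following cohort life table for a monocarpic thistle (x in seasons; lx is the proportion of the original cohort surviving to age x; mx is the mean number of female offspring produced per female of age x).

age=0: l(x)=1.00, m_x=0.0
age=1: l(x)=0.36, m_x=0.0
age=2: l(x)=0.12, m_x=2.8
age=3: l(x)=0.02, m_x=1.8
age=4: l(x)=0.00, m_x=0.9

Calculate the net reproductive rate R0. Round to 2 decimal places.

lx·mx by age: 0, 0, 0.336, 0.036, 0
R0 = Σ lx·mx = 0.372 → 0.37

0.37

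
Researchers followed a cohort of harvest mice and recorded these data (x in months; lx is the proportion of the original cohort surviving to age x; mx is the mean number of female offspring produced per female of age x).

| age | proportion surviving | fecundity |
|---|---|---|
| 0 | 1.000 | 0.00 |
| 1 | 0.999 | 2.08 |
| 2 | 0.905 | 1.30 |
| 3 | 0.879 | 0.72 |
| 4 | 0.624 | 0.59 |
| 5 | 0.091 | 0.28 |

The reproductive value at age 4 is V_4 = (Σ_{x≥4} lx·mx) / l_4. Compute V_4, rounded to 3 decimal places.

lx·mx for x ≥ 4: 0.36816, 0.02548 → sum = 0.39364
V_4 = 0.39364 / l_4 = 0.39364 / 0.624 = 0.630833… → 0.631

0.631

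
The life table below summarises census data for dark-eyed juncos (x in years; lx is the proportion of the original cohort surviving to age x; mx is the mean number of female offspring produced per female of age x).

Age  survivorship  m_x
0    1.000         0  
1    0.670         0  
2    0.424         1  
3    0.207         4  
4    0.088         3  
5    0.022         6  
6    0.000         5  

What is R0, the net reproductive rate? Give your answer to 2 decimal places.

1.65

lx·mx by age: 0, 0, 0.424, 0.828, 0.264, 0.132, 0
R0 = Σ lx·mx = 1.648 → 1.65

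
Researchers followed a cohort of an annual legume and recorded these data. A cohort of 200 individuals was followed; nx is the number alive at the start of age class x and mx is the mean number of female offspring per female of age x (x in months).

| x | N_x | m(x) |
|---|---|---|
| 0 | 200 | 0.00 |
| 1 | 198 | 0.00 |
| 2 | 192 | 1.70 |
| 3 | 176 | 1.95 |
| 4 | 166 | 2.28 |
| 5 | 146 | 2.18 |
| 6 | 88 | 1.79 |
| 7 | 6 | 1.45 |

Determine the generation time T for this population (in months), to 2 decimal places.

3.78

lx = nx/n0 = nx/200: 1, 0.99, 0.96, 0.88, 0.83, 0.73, 0.44, 0.03
lx·mx: 0, 0, 1.632, 1.716, 1.8924, 1.5914, 0.7876, 0.0435 → R0 = 7.6629
x·lx·mx: 0, 0, 3.264, 5.148, 7.5696, 7.957, 4.7256, 0.3045 → Σ = 28.9687
T = 28.9687 / 7.6629 = 3.780383… → 3.78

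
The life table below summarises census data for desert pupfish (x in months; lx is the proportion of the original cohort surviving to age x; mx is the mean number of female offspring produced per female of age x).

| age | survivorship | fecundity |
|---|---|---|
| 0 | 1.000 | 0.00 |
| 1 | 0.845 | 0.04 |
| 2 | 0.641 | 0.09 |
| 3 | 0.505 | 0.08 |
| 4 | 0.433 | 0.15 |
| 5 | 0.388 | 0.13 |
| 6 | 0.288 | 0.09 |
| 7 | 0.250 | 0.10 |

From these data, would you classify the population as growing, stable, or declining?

R0 = Σ lx·mx = 0 + 0.0338 + 0.05769 + 0.0404 + 0.06495 + 0.05044 + 0.02592 + 0.025 = 0.2982
R0 < 1, so the population is declining.

declining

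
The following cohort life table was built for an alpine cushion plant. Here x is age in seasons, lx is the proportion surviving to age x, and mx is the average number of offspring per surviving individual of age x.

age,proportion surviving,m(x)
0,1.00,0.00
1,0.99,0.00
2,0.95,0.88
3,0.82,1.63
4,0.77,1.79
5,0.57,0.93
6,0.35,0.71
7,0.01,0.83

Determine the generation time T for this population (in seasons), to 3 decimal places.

lx·mx: 0, 0, 0.836, 1.3366, 1.3783, 0.5301, 0.2485, 0.0083 → R0 = 4.3378
x·lx·mx: 0, 0, 1.672, 4.0098, 5.5132, 2.6505, 1.491, 0.0581 → Σ = 15.3946
T = 15.3946 / 4.3378 = 3.548942… → 3.549

3.549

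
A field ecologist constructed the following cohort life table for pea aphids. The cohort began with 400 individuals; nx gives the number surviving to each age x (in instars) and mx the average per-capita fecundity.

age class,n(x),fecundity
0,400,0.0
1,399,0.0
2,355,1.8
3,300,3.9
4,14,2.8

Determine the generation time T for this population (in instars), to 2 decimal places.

lx = nx/n0 = nx/400: 1, 0.9975, 0.8875, 0.75, 0.035
lx·mx: 0, 0, 1.5975, 2.925, 0.098 → R0 = 4.6205
x·lx·mx: 0, 0, 3.195, 8.775, 0.392 → Σ = 12.362
T = 12.362 / 4.6205 = 2.675468… → 2.68

2.68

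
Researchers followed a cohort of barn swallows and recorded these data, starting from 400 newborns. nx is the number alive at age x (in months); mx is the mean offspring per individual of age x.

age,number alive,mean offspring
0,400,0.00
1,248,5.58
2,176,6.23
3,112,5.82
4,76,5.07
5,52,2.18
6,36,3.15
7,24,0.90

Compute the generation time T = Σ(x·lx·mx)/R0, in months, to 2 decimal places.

lx = nx/n0 = nx/400: 1, 0.62, 0.44, 0.28, 0.19, 0.13, 0.09, 0.06
lx·mx: 0, 3.4596, 2.7412, 1.6296, 0.9633, 0.2834, 0.2835, 0.054 → R0 = 9.4146
x·lx·mx: 0, 3.4596, 5.4824, 4.8888, 3.8532, 1.417, 1.701, 0.378 → Σ = 21.18
T = 21.18 / 9.4146 = 2.249697… → 2.25

2.25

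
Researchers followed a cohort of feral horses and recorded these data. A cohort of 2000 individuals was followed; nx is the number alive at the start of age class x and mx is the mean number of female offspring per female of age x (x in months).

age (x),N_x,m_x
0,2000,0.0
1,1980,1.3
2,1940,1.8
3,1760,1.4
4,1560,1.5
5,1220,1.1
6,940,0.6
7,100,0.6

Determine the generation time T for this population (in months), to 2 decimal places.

lx = nx/n0 = nx/2000: 1, 0.99, 0.97, 0.88, 0.78, 0.61, 0.47, 0.05
lx·mx: 0, 1.287, 1.746, 1.232, 1.17, 0.671, 0.282, 0.03 → R0 = 6.418
x·lx·mx: 0, 1.287, 3.492, 3.696, 4.68, 3.355, 1.692, 0.21 → Σ = 18.412
T = 18.412 / 6.418 = 2.868806… → 2.87

2.87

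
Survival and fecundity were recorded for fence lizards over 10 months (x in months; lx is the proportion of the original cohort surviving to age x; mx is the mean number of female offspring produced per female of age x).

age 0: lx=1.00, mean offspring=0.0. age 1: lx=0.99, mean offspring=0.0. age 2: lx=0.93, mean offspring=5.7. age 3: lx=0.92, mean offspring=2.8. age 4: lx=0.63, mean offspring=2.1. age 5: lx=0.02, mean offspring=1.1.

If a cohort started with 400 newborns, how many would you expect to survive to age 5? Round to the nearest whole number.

Expected survivors = N0 · l_5 = 400 × 0.02 = 8 → 8

8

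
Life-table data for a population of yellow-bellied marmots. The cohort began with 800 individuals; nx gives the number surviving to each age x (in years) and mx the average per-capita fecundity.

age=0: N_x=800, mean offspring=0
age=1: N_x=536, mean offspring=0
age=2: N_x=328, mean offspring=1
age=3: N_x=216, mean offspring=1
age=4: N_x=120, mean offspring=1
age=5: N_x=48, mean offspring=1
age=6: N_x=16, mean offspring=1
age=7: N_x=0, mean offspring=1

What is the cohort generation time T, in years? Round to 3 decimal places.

lx = nx/n0 = nx/800: 1, 0.67, 0.41, 0.27, 0.15, 0.06, 0.02, 0
lx·mx: 0, 0, 0.41, 0.27, 0.15, 0.06, 0.02, 0 → R0 = 0.91
x·lx·mx: 0, 0, 0.82, 0.81, 0.6, 0.3, 0.12, 0 → Σ = 2.65
T = 2.65 / 0.91 = 2.912088… → 2.912

2.912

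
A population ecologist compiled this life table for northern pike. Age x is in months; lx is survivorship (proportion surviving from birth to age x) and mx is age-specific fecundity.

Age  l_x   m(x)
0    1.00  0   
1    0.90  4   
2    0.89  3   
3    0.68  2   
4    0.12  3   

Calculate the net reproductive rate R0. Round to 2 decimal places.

lx·mx by age: 0, 3.6, 2.67, 1.36, 0.36
R0 = Σ lx·mx = 7.99 → 7.99

7.99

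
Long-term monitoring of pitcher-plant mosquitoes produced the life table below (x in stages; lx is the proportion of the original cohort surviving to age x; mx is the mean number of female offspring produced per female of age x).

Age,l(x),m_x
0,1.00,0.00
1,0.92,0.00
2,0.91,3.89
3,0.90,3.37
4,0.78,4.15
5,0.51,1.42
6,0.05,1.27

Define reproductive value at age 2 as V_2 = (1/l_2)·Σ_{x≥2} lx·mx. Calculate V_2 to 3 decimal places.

lx·mx for x ≥ 2: 3.5399, 3.033, 3.237, 0.7242, 0.0635 → sum = 10.5976
V_2 = 10.5976 / l_2 = 10.5976 / 0.91 = 11.645714… → 11.646

11.646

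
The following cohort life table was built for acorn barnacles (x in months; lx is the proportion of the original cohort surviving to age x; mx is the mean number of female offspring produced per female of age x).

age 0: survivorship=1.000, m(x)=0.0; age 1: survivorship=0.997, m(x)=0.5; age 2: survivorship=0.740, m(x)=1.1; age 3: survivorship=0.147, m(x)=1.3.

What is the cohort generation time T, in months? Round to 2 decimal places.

lx·mx: 0, 0.4985, 0.814, 0.1911 → R0 = 1.5036
x·lx·mx: 0, 0.4985, 1.628, 0.5733 → Σ = 2.6998
T = 2.6998 / 1.5036 = 1.795557… → 1.80

1.80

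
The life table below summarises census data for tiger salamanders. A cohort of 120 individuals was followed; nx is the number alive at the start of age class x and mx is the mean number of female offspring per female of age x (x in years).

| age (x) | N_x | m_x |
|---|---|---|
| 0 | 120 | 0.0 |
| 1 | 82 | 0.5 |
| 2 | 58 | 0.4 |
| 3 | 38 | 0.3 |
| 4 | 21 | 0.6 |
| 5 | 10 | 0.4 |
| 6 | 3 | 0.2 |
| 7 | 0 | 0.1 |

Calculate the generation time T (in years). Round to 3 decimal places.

2.108

lx = nx/n0 = nx/120: 1, 0.68333…, 0.48333…, 0.31667…, 0.175, 0.08333…, 0.025, 0
lx·mx: 0, 0.341667…, 0.193333…, 0.095…, 0.105, 0.033333…, 0.005, 0 → R0 = 0.773333…
x·lx·mx: 0, 0.341667…, 0.386667…, 0.285…, 0.42, 0.166667…, 0.03, 0 → Σ = 1.63…
T = 1.63… / 0.773333… = 2.107759… → 2.108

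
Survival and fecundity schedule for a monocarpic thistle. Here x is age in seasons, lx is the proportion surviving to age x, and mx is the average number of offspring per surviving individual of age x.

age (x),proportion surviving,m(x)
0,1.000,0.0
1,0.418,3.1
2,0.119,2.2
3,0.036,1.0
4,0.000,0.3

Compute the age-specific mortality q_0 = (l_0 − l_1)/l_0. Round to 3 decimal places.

0.582

q_0 = (l_0 − l_1) / l_0 = (1 − 0.418) / 1
     = 0.582 / 1 = 0.582 → 0.582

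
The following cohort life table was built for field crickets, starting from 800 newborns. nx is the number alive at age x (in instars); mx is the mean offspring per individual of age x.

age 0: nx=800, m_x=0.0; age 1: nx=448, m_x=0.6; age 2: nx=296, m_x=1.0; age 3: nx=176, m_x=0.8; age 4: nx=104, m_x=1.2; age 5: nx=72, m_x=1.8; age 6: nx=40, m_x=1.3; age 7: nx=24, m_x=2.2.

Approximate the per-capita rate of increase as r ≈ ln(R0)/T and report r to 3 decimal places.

0.098

lx = nx/n0 = nx/800: 1, 0.56, 0.37, 0.22, 0.13, 0.09, 0.05, 0.03
R0 = Σ lx·mx = 0 + 0.336 + 0.37 + 0.176 + 0.156 + 0.162 + 0.065 + 0.066 = 1.331
Σ x·lx·mx = 3.89; T = 3.89/1.331 = 2.92261…
r ≈ ln(R0)/T = ln(1.331)/2.92261… = 0.09783… → 0.098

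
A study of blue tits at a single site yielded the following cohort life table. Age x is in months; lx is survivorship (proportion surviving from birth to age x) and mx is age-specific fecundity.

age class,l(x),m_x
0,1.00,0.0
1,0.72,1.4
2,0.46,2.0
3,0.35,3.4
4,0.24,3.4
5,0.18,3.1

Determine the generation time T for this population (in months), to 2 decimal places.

2.78

lx·mx: 0, 1.008, 0.92, 1.19, 0.816, 0.558 → R0 = 4.492
x·lx·mx: 0, 1.008, 1.84, 3.57, 3.264, 2.79 → Σ = 12.472
T = 12.472 / 4.492 = 2.776492… → 2.78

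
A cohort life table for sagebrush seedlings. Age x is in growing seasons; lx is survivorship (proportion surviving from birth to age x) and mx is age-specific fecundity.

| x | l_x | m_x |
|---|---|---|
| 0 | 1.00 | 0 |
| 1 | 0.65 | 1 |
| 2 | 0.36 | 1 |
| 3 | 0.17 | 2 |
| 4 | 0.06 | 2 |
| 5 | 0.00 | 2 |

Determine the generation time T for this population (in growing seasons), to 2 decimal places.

lx·mx: 0, 0.65, 0.36, 0.34, 0.12, 0 → R0 = 1.47
x·lx·mx: 0, 0.65, 0.72, 1.02, 0.48, 0 → Σ = 2.87
T = 2.87 / 1.47 = 1.952381… → 1.95

1.95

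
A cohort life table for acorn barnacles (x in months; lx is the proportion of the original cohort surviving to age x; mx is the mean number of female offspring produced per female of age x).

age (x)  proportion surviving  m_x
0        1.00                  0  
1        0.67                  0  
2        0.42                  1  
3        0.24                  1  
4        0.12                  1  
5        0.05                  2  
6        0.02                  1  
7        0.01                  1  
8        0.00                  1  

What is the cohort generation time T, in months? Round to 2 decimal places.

3.00

lx·mx: 0, 0, 0.42, 0.24, 0.12, 0.1, 0.02, 0.01, 0 → R0 = 0.91
x·lx·mx: 0, 0, 0.84, 0.72, 0.48, 0.5, 0.12, 0.07, 0 → Σ = 2.73
T = 2.73 / 0.91 = 3 → 3.00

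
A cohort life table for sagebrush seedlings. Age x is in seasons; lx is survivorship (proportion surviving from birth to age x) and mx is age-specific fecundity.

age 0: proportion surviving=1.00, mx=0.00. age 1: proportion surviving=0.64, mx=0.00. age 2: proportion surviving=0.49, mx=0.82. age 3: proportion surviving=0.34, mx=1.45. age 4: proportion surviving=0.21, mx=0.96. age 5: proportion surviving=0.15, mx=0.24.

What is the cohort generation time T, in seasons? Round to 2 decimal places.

lx·mx: 0, 0, 0.4018, 0.493, 0.2016, 0.036 → R0 = 1.1324
x·lx·mx: 0, 0, 0.8036, 1.479, 0.8064, 0.18 → Σ = 3.269
T = 3.269 / 1.1324 = 2.886789… → 2.89

2.89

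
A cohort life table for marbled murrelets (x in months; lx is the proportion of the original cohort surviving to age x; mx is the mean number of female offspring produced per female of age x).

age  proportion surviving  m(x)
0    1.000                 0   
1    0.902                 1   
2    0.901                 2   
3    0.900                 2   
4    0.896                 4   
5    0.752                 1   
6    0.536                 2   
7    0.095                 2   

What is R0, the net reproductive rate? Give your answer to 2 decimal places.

lx·mx by age: 0, 0.902, 1.802, 1.8, 3.584, 0.752, 1.072, 0.19
R0 = Σ lx·mx = 10.102 → 10.10

10.10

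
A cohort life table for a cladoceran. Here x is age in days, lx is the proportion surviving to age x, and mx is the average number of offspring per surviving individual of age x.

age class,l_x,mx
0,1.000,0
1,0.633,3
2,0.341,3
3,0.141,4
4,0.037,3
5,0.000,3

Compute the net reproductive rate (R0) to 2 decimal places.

lx·mx by age: 0, 1.899, 1.023, 0.564, 0.111, 0
R0 = Σ lx·mx = 3.597 → 3.60

3.60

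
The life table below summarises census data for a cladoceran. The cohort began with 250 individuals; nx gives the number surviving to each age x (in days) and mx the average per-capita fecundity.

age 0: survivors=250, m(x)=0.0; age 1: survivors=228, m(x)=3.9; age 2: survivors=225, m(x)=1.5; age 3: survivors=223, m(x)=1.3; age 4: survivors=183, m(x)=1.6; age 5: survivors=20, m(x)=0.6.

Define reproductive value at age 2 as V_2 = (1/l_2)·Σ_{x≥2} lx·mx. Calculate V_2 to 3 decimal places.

4.143

lx = nx/n0 = nx/250: 1, 0.912, 0.9, 0.892, 0.732, 0.08
lx·mx for x ≥ 2: 1.35, 1.1596, 1.1712, 0.048 → sum = 3.7288
V_2 = 3.7288 / l_2 = 3.7288 / 0.9 = 4.143111… → 4.143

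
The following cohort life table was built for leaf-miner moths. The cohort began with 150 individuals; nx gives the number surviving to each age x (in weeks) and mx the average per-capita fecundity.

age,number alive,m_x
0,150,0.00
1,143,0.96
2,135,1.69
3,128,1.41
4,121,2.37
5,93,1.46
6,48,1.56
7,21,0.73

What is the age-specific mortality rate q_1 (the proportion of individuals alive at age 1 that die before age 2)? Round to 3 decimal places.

lx = nx/n0 = nx/150: 1, 0.95333…, 0.9, 0.85333…, 0.80667…, 0.62, 0.32, 0.14
q_1 = (l_1 − l_2) / l_1 = (0.953333… − 0.9) / 0.953333…
     = 0.053333… / 0.953333… = 0.055944… → 0.056

0.056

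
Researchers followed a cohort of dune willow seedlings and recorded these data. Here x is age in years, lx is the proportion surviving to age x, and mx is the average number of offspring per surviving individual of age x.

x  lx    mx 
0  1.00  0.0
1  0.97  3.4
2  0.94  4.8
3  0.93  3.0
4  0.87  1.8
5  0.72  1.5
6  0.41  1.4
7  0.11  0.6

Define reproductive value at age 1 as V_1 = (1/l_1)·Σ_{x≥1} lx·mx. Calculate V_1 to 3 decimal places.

14.315

lx·mx for x ≥ 1: 3.298, 4.512, 2.79, 1.566, 1.08, 0.574, 0.066 → sum = 13.886
V_1 = 13.886 / l_1 = 13.886 / 0.97 = 14.315464… → 14.315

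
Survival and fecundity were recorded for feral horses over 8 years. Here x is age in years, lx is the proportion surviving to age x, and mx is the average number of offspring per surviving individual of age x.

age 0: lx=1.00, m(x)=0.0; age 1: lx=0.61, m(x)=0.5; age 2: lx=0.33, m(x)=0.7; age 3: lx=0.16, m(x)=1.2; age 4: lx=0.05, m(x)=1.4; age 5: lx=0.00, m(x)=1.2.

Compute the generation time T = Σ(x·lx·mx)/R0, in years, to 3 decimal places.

2.034

lx·mx: 0, 0.305, 0.231, 0.192, 0.07, 0 → R0 = 0.798
x·lx·mx: 0, 0.305, 0.462, 0.576, 0.28, 0 → Σ = 1.623
T = 1.623 / 0.798 = 2.033835… → 2.034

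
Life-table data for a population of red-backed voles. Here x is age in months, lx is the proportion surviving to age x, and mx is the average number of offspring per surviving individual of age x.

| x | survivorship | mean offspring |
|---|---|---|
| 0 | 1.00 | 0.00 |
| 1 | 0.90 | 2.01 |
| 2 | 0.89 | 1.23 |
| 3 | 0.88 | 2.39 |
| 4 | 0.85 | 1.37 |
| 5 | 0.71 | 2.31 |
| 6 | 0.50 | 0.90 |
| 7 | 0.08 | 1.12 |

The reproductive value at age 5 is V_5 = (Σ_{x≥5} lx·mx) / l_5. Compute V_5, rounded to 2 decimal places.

3.07

lx·mx for x ≥ 5: 1.6401, 0.45, 0.0896 → sum = 2.1797
V_5 = 2.1797 / l_5 = 2.1797 / 0.71 = 3.07 → 3.07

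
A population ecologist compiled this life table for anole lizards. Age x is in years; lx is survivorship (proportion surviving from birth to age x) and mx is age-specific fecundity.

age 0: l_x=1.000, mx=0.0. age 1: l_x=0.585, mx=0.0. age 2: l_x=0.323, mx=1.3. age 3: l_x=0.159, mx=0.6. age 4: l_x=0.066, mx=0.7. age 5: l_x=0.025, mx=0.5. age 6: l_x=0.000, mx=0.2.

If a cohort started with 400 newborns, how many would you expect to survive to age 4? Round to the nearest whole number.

Expected survivors = N0 · l_4 = 400 × 0.066 = 26.4 → 26

26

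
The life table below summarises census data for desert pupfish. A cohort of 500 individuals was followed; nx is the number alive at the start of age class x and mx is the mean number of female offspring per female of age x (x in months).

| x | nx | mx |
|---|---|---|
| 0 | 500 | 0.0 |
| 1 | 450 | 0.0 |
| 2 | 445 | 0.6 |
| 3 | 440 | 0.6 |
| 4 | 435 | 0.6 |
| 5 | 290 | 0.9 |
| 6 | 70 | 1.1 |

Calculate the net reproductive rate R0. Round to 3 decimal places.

lx = nx/n0 = nx/500: 1, 0.9, 0.89, 0.88, 0.87, 0.58, 0.14
lx·mx by age: 0, 0, 0.534, 0.528, 0.522, 0.522, 0.154
R0 = Σ lx·mx = 2.26 → 2.260

2.260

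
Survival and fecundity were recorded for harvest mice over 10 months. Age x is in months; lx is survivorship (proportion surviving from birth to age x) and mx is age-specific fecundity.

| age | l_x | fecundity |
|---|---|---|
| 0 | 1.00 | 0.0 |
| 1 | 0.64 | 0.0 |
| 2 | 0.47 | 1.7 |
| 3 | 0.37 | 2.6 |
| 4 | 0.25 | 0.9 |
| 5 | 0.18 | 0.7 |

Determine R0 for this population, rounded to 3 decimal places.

2.112

lx·mx by age: 0, 0, 0.799, 0.962, 0.225, 0.126
R0 = Σ lx·mx = 2.112 → 2.112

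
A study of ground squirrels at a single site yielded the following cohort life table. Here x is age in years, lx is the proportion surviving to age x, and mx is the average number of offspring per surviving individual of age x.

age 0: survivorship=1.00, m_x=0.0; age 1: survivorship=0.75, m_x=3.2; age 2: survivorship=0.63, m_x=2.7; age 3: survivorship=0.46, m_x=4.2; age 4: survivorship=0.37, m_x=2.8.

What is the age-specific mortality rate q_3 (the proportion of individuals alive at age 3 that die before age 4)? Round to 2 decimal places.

0.20

q_3 = (l_3 − l_4) / l_3 = (0.46 − 0.37) / 0.46
     = 0.09 / 0.46 = 0.195652… → 0.20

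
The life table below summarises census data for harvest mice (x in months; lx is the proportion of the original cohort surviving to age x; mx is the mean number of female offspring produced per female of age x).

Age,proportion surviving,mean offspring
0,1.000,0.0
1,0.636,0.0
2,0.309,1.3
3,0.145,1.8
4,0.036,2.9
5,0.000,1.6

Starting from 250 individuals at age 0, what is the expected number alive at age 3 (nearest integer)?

36

Expected survivors = N0 · l_3 = 250 × 0.145 = 36.25 → 36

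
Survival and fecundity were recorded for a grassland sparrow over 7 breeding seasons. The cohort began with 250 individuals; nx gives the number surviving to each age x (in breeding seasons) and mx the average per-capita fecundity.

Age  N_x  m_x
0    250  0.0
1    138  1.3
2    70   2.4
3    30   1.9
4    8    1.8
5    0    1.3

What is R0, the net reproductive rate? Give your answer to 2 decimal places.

lx = nx/n0 = nx/250: 1, 0.552, 0.28, 0.12, 0.032, 0
lx·mx by age: 0, 0.7176, 0.672, 0.228, 0.0576, 0
R0 = Σ lx·mx = 1.6752 → 1.68

1.68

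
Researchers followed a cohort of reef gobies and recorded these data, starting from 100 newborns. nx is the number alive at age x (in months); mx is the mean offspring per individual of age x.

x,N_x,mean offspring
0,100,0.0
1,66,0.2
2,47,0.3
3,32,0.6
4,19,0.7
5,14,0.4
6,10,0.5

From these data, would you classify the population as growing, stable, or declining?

lx = nx/n0 = nx/100: 1, 0.66, 0.47, 0.32, 0.19, 0.14, 0.1
R0 = Σ lx·mx = 0 + 0.132 + 0.141 + 0.192 + 0.133 + 0.056 + 0.05 = 0.704
R0 < 1, so the population is declining.

declining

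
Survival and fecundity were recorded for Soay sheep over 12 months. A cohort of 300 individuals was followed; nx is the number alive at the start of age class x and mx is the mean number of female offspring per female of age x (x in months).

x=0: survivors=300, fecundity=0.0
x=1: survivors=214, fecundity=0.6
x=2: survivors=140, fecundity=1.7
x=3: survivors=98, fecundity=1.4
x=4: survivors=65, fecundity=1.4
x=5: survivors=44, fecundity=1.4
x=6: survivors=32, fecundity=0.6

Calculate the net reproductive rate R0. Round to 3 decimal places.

lx = nx/n0 = nx/300: 1, 0.71333…, 0.46667…, 0.32667…, 0.21667…, 0.14667…, 0.10667…
lx·mx by age: 0, 0.428…, 0.793333…, 0.457333…, 0.303333…, 0.205333…, 0.064…
R0 = Σ lx·mx = 2.251333… → 2.251

2.251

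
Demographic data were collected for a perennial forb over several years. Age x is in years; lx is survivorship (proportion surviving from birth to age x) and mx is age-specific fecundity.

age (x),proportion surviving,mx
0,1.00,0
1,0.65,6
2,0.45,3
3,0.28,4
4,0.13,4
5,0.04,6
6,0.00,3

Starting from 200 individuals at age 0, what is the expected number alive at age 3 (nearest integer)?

56

Expected survivors = N0 · l_3 = 200 × 0.28 = 56 → 56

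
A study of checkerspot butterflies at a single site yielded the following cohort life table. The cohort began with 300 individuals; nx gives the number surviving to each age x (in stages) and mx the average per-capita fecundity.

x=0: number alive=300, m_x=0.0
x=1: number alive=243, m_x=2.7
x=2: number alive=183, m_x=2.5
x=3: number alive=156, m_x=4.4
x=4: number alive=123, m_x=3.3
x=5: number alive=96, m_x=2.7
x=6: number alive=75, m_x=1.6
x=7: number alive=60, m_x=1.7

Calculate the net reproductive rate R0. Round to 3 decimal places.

8.957

lx = nx/n0 = nx/300: 1, 0.81, 0.61, 0.52, 0.41, 0.32, 0.25, 0.2
lx·mx by age: 0, 2.187, 1.525, 2.288, 1.353, 0.864, 0.4, 0.34
R0 = Σ lx·mx = 8.957 → 8.957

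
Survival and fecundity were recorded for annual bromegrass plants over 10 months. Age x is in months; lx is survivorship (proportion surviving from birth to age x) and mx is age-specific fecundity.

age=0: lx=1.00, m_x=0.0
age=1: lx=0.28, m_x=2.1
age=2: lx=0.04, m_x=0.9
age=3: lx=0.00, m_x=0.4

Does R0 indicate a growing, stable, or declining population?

R0 = Σ lx·mx = 0 + 0.588 + 0.036 + 0 = 0.624
R0 < 1, so the population is declining.

declining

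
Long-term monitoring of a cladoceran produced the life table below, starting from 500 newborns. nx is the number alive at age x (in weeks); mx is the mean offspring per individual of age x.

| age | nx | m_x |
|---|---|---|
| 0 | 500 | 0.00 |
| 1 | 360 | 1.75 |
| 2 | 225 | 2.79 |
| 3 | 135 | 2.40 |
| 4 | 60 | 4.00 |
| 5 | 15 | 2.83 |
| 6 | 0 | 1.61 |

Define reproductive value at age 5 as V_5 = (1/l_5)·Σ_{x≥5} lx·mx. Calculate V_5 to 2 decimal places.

lx = nx/n0 = nx/500: 1, 0.72, 0.45, 0.27, 0.12, 0.03, 0
lx·mx for x ≥ 5: 0.0849, 0 → sum = 0.0849
V_5 = 0.0849 / l_5 = 0.0849 / 0.03 = 2.83 → 2.83

2.83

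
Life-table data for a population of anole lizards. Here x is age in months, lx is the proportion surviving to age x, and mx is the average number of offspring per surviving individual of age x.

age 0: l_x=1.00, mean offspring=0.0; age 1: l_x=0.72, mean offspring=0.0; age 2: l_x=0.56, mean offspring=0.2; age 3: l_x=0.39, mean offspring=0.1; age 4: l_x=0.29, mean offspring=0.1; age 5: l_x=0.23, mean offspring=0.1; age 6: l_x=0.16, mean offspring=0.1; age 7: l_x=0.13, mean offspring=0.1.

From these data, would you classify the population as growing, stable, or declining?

R0 = Σ lx·mx = 0 + 0 + 0.112 + 0.039 + 0.029 + 0.023 + 0.016 + 0.013 = 0.232
R0 < 1, so the population is declining.

declining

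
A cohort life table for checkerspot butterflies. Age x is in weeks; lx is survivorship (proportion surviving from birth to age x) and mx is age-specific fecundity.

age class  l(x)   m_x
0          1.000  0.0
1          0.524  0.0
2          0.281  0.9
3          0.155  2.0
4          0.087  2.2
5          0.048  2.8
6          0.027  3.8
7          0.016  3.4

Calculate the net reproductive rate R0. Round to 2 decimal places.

1.05

lx·mx by age: 0, 0, 0.2529, 0.31, 0.1914, 0.1344, 0.1026, 0.0544
R0 = Σ lx·mx = 1.0457 → 1.05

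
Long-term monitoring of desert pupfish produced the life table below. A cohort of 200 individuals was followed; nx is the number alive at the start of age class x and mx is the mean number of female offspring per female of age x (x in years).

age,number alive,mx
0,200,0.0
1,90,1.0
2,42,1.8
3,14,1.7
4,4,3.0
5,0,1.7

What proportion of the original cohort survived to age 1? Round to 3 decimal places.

l_1 = n_1/n_0 = 90/200 = 0.45 → 0.450

0.450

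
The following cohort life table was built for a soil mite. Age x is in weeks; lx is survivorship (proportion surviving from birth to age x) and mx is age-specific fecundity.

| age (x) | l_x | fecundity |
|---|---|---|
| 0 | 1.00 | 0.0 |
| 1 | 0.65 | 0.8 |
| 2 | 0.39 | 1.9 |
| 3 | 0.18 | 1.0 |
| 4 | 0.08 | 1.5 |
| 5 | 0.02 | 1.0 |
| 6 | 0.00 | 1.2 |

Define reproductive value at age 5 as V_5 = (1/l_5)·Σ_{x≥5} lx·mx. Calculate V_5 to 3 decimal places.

lx·mx for x ≥ 5: 0.02, 0 → sum = 0.02
V_5 = 0.02 / l_5 = 0.02 / 0.02 = 1 → 1.000

1.000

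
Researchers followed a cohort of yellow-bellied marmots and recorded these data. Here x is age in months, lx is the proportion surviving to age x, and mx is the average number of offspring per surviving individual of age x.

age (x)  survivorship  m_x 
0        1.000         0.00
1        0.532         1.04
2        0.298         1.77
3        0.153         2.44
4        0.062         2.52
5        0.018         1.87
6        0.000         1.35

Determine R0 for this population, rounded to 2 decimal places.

1.64

lx·mx by age: 0, 0.55328, 0.52746, 0.37332, 0.15624, 0.03366, 0
R0 = Σ lx·mx = 1.64396 → 1.64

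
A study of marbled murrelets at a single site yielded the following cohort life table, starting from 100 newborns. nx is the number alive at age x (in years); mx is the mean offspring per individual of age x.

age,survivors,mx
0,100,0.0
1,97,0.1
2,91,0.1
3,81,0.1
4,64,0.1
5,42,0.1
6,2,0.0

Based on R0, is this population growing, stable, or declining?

lx = nx/n0 = nx/100: 1, 0.97, 0.91, 0.81, 0.64, 0.42, 0.02
R0 = Σ lx·mx = 0 + 0.097 + 0.091 + 0.081 + 0.064 + 0.042 + 0 = 0.375
R0 < 1, so the population is declining.

declining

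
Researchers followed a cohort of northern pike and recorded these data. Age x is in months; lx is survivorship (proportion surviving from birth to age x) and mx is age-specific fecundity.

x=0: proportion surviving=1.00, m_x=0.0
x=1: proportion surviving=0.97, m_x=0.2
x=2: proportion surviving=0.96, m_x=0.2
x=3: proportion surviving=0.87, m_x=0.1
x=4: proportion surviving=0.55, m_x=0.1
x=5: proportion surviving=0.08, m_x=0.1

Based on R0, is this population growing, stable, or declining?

R0 = Σ lx·mx = 0 + 0.194 + 0.192 + 0.087 + 0.055 + 0.008 = 0.536
R0 < 1, so the population is declining.

declining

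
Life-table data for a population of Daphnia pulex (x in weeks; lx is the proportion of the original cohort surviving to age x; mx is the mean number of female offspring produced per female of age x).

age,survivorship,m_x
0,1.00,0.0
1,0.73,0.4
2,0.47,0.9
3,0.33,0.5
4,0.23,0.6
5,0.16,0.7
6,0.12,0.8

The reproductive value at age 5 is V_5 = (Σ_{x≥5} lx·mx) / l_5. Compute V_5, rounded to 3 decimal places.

lx·mx for x ≥ 5: 0.112, 0.096 → sum = 0.208
V_5 = 0.208 / l_5 = 0.208 / 0.16 = 1.3 → 1.300

1.300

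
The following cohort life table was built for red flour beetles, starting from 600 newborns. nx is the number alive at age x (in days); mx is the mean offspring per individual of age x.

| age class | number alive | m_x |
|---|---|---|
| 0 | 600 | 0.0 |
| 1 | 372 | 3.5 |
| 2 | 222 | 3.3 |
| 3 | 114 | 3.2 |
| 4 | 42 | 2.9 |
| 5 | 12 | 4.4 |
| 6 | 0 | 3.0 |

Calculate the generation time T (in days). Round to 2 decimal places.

lx = nx/n0 = nx/600: 1, 0.62, 0.37, 0.19, 0.07, 0.02, 0
lx·mx: 0, 2.17, 1.221, 0.608, 0.203, 0.088, 0 → R0 = 4.29
x·lx·mx: 0, 2.17, 2.442, 1.824, 0.812, 0.44, 0 → Σ = 7.688
T = 7.688 / 4.29 = 1.792075… → 1.79

1.79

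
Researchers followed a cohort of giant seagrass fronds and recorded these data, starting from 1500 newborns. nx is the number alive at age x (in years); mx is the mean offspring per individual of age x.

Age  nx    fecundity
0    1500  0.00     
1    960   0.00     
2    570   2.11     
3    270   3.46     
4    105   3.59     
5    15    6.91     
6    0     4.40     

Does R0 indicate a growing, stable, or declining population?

lx = nx/n0 = nx/1500: 1, 0.64, 0.38, 0.18, 0.07, 0.01, 0
R0 = Σ lx·mx = 0 + 0 + 0.8018 + 0.6228 + 0.2513 + 0.0691 + 0 = 1.745
R0 > 1, so the population is growing.

growing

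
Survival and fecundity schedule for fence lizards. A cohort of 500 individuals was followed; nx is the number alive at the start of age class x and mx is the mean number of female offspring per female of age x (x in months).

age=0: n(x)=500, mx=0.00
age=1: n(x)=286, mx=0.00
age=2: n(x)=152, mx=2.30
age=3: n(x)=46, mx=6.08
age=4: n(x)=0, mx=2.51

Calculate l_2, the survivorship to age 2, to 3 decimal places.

l_2 = n_2/n_0 = 152/500 = 0.304 → 0.304

0.304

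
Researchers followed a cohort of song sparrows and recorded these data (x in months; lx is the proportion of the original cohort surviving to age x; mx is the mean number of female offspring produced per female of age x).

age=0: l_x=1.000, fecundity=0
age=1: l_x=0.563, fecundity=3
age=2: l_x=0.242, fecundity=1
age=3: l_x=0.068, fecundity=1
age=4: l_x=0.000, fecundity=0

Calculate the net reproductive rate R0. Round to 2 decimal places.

2.00

lx·mx by age: 0, 1.689, 0.242, 0.068, 0
R0 = Σ lx·mx = 1.999 → 2.00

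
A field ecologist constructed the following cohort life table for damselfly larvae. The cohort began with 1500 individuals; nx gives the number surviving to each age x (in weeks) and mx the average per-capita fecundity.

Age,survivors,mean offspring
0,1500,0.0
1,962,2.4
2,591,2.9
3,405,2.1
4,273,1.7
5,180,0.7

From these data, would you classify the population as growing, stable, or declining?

lx = nx/n0 = nx/1500: 1, 0.64133…, 0.394, 0.27, 0.182, 0.12
R0 = Σ lx·mx = 0 + 1.5392… + 1.1426 + 0.567 + 0.3094 + 0.084 = 3.6422…
R0 > 1, so the population is growing.

growing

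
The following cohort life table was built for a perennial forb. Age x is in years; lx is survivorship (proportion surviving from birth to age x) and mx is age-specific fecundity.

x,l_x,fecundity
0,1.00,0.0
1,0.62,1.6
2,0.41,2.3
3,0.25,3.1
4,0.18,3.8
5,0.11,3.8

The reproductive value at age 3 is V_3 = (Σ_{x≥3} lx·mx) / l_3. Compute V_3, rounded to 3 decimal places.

lx·mx for x ≥ 3: 0.775, 0.684, 0.418 → sum = 1.877
V_3 = 1.877 / l_3 = 1.877 / 0.25 = 7.508 → 7.508

7.508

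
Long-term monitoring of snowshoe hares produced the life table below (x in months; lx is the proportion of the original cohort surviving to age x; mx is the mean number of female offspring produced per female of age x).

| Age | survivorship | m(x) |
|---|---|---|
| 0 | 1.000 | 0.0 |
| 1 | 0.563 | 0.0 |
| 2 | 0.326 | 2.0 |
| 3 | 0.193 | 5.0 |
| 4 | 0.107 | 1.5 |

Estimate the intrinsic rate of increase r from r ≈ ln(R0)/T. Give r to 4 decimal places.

R0 = Σ lx·mx = 0 + 0 + 0.652 + 0.965 + 0.1605 = 1.7775
Σ x·lx·mx = 4.841; T = 4.841/1.7775 = 2.72349…
r ≈ ln(R0)/T = ln(1.7775)/2.72349… = 0.211203… → 0.2112

0.2112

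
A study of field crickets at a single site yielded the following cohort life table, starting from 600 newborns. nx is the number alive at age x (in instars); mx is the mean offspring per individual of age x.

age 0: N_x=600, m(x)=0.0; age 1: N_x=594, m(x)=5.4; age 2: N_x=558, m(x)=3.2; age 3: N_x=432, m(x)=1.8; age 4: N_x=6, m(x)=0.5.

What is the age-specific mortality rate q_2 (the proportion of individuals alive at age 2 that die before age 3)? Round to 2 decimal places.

0.23

lx = nx/n0 = nx/600: 1, 0.99, 0.93, 0.72, 0.01
q_2 = (l_2 − l_3) / l_2 = (0.93 − 0.72) / 0.93
     = 0.21 / 0.93 = 0.225806… → 0.23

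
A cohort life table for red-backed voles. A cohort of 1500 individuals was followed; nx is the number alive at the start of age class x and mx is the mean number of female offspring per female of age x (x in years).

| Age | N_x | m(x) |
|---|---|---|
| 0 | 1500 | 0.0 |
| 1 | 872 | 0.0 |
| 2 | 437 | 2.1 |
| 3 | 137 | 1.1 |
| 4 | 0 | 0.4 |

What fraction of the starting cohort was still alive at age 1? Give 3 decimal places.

0.581

l_1 = n_1/n_0 = 872/1500 = 0.581333… → 0.581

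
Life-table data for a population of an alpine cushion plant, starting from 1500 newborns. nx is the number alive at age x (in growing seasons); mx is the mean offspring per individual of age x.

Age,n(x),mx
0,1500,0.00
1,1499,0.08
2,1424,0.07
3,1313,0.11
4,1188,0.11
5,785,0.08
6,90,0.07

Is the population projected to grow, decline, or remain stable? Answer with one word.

declining

lx = nx/n0 = nx/1500: 1, 0.99933…, 0.94933…, 0.87533…, 0.792, 0.52333…, 0.06
R0 = Σ lx·mx = 0 + 0.079947… + 0.066453… + 0.096287… + 0.08712 + 0.041867… + 0.0042 = 0.375873…
R0 < 1, so the population is declining.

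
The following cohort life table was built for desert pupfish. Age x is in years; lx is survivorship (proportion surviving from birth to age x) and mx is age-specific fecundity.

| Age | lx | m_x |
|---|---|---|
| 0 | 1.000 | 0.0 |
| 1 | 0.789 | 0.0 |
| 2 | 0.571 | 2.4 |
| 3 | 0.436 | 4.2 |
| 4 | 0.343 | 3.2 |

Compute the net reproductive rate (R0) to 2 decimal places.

lx·mx by age: 0, 0, 1.3704, 1.8312, 1.0976
R0 = Σ lx·mx = 4.2992 → 4.30

4.30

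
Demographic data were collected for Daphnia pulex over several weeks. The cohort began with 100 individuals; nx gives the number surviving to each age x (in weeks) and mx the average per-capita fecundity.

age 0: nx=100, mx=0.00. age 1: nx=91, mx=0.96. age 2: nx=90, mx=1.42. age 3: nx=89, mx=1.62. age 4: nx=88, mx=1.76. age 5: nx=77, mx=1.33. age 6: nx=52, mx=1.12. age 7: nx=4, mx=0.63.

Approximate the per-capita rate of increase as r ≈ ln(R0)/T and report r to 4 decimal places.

lx = nx/n0 = nx/100: 1, 0.91, 0.9, 0.89, 0.88, 0.77, 0.52, 0.04
R0 = Σ lx·mx = 0 + 0.8736 + 1.278 + 1.4418 + 1.5488 + 1.0241 + 0.5824 + 0.0252 = 6.7739
Σ x·lx·mx = 22.7415; T = 22.7415/6.7739 = 3.35722…
r ≈ ln(R0)/T = ln(6.7739)/3.35722… = 0.569839… → 0.5698

0.5698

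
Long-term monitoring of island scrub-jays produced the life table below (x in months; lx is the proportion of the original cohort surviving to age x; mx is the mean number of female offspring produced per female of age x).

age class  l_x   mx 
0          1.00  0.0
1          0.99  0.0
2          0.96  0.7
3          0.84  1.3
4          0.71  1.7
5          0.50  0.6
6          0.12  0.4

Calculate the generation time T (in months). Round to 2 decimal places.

3.39

lx·mx: 0, 0, 0.672, 1.092, 1.207, 0.3, 0.048 → R0 = 3.319
x·lx·mx: 0, 0, 1.344, 3.276, 4.828, 1.5, 0.288 → Σ = 11.236
T = 11.236 / 3.319 = 3.385357… → 3.39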